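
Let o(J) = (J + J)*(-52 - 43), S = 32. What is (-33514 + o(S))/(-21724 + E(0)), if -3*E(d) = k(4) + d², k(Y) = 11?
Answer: 118782/65183 ≈ 1.8223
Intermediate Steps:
o(J) = -190*J (o(J) = (2*J)*(-95) = -190*J)
E(d) = -11/3 - d²/3 (E(d) = -(11 + d²)/3 = -11/3 - d²/3)
(-33514 + o(S))/(-21724 + E(0)) = (-33514 - 190*32)/(-21724 + (-11/3 - ⅓*0²)) = (-33514 - 6080)/(-21724 + (-11/3 - ⅓*0)) = -39594/(-21724 + (-11/3 + 0)) = -39594/(-21724 - 11/3) = -39594/(-65183/3) = -39594*(-3/65183) = 118782/65183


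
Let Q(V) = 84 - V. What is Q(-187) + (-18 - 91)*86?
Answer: -9103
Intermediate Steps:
Q(-187) + (-18 - 91)*86 = (84 - 1*(-187)) + (-18 - 91)*86 = (84 + 187) - 109*86 = 271 - 9374 = -9103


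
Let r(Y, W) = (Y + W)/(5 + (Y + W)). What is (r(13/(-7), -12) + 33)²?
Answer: 4592449/3844 ≈ 1194.7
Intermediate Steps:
r(Y, W) = (W + Y)/(5 + W + Y) (r(Y, W) = (W + Y)/(5 + (W + Y)) = (W + Y)/(5 + W + Y))
(r(13/(-7), -12) + 33)² = ((-12 + 13/(-7))/(5 - 12 + 13/(-7)) + 33)² = ((-12 + 13*(-⅐))/(5 - 12 + 13*(-⅐)) + 33)² = ((-12 - 13/7)/(5 - 12 - 13/7) + 33)² = (-97/7/(-62/7) + 33)² = (-7/62*(-97/7) + 33)² = (97/62 + 33)² = (2143/62)² = 4592449/3844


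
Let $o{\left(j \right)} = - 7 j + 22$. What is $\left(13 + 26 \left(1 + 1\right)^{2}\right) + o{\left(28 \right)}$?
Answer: $-57$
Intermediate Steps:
$o{\left(j \right)} = 22 - 7 j$
$\left(13 + 26 \left(1 + 1\right)^{2}\right) + o{\left(28 \right)} = \left(13 + 26 \left(1 + 1\right)^{2}\right) + \left(22 - 196\right) = \left(13 + 26 \cdot 2^{2}\right) + \left(22 - 196\right) = \left(13 + 26 \cdot 4\right) - 174 = \left(13 + 104\right) - 174 = 117 - 174 = -57$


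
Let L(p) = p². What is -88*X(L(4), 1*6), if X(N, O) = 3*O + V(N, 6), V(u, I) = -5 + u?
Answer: -2552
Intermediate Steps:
X(N, O) = -5 + N + 3*O (X(N, O) = 3*O + (-5 + N) = -5 + N + 3*O)
-88*X(L(4), 1*6) = -88*(-5 + 4² + 3*(1*6)) = -88*(-5 + 16 + 3*6) = -88*(-5 + 16 + 18) = -88*29 = -2552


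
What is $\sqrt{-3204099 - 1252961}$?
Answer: $2 i \sqrt{1114265} \approx 2111.2 i$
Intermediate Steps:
$\sqrt{-3204099 - 1252961} = \sqrt{-4457060} = 2 i \sqrt{1114265}$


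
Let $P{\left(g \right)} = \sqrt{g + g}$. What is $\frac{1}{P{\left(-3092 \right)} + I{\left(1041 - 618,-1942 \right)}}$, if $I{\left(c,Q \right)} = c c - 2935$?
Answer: $\frac{87997}{15486947110} - \frac{i \sqrt{1546}}{15486947110} \approx 5.682 \cdot 10^{-6} - 2.5389 \cdot 10^{-9} i$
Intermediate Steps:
$I{\left(c,Q \right)} = -2935 + c^{2}$ ($I{\left(c,Q \right)} = c^{2} - 2935 = -2935 + c^{2}$)
$P{\left(g \right)} = \sqrt{2} \sqrt{g}$ ($P{\left(g \right)} = \sqrt{2 g} = \sqrt{2} \sqrt{g}$)
$\frac{1}{P{\left(-3092 \right)} + I{\left(1041 - 618,-1942 \right)}} = \frac{1}{\sqrt{2} \sqrt{-3092} - \left(2935 - \left(1041 - 618\right)^{2}\right)} = \frac{1}{\sqrt{2} \cdot 2 i \sqrt{773} - \left(2935 - \left(1041 - 618\right)^{2}\right)} = \frac{1}{2 i \sqrt{1546} - \left(2935 - 423^{2}\right)} = \frac{1}{2 i \sqrt{1546} + \left(-2935 + 178929\right)} = \frac{1}{2 i \sqrt{1546} + 175994} = \frac{1}{175994 + 2 i \sqrt{1546}}$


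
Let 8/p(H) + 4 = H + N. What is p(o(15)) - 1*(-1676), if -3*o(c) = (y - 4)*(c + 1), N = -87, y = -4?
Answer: 242996/145 ≈ 1675.8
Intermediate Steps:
o(c) = 8/3 + 8*c/3 (o(c) = -(-4 - 4)*(c + 1)/3 = -(-8)*(1 + c)/3 = -(-8 - 8*c)/3 = 8/3 + 8*c/3)
p(H) = 8/(-91 + H) (p(H) = 8/(-4 + (H - 87)) = 8/(-4 + (-87 + H)) = 8/(-91 + H))
p(o(15)) - 1*(-1676) = 8/(-91 + (8/3 + (8/3)*15)) - 1*(-1676) = 8/(-91 + (8/3 + 40)) + 1676 = 8/(-91 + 128/3) + 1676 = 8/(-145/3) + 1676 = 8*(-3/145) + 1676 = -24/145 + 1676 = 242996/145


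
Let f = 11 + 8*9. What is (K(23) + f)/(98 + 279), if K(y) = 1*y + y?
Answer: 129/377 ≈ 0.34218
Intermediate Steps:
K(y) = 2*y (K(y) = y + y = 2*y)
f = 83 (f = 11 + 72 = 83)
(K(23) + f)/(98 + 279) = (2*23 + 83)/(98 + 279) = (46 + 83)/377 = 129*(1/377) = 129/377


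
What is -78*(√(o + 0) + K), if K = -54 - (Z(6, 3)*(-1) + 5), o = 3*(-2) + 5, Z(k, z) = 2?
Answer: 4446 - 78*I ≈ 4446.0 - 78.0*I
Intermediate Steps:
o = -1 (o = -6 + 5 = -1)
K = -57 (K = -54 - (2*(-1) + 5) = -54 - (-2 + 5) = -54 - 1*3 = -54 - 3 = -57)
-78*(√(o + 0) + K) = -78*(√(-1 + 0) - 57) = -78*(√(-1) - 57) = -78*(I - 57) = -78*(-57 + I) = 4446 - 78*I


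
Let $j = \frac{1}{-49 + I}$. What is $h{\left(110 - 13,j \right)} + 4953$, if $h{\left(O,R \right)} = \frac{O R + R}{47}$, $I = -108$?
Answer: $\frac{36548089}{7379} \approx 4953.0$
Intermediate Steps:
$j = - \frac{1}{157}$ ($j = \frac{1}{-49 - 108} = \frac{1}{-157} = - \frac{1}{157} \approx -0.0063694$)
$h{\left(O,R \right)} = \frac{R}{47} + \frac{O R}{47}$ ($h{\left(O,R \right)} = \left(R + O R\right) \frac{1}{47} = \frac{R}{47} + \frac{O R}{47}$)
$h{\left(110 - 13,j \right)} + 4953 = \frac{1}{47} \left(- \frac{1}{157}\right) \left(1 + \left(110 - 13\right)\right) + 4953 = \frac{1}{47} \left(- \frac{1}{157}\right) \left(1 + 97\right) + 4953 = \frac{1}{47} \left(- \frac{1}{157}\right) 98 + 4953 = - \frac{98}{7379} + 4953 = \frac{36548089}{7379}$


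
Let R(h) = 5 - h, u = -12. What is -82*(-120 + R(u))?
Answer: 8446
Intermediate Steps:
-82*(-120 + R(u)) = -82*(-120 + (5 - 1*(-12))) = -82*(-120 + (5 + 12)) = -82*(-120 + 17) = -82*(-103) = 8446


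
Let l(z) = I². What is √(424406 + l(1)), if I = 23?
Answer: 3*√47215 ≈ 651.87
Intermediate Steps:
l(z) = 529 (l(z) = 23² = 529)
√(424406 + l(1)) = √(424406 + 529) = √424935 = 3*√47215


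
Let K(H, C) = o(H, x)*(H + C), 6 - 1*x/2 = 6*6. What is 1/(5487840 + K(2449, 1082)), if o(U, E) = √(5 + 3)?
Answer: 76220/418281779471 - 1177*√2/5019381353652 ≈ 1.8189e-7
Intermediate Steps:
x = -60 (x = 12 - 12*6 = 12 - 2*36 = 12 - 72 = -60)
o(U, E) = 2*√2 (o(U, E) = √8 = 2*√2)
K(H, C) = 2*√2*(C + H) (K(H, C) = (2*√2)*(H + C) = (2*√2)*(C + H) = 2*√2*(C + H))
1/(5487840 + K(2449, 1082)) = 1/(5487840 + 2*√2*(1082 + 2449)) = 1/(5487840 + 2*√2*3531) = 1/(5487840 + 7062*√2)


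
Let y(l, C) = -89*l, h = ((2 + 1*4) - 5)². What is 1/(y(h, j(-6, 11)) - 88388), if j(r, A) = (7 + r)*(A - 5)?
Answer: -1/88477 ≈ -1.1302e-5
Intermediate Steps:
j(r, A) = (-5 + A)*(7 + r) (j(r, A) = (7 + r)*(-5 + A) = (-5 + A)*(7 + r))
h = 1 (h = ((2 + 4) - 5)² = (6 - 5)² = 1² = 1)
1/(y(h, j(-6, 11)) - 88388) = 1/(-89*1 - 88388) = 1/(-89 - 88388) = 1/(-88477) = -1/88477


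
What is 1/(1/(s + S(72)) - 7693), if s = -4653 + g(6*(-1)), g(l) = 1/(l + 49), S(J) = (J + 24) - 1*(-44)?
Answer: -194058/1492888237 ≈ -0.00012999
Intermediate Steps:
S(J) = 68 + J (S(J) = (24 + J) + 44 = 68 + J)
g(l) = 1/(49 + l)
s = -200078/43 (s = -4653 + 1/(49 + 6*(-1)) = -4653 + 1/(49 - 6) = -4653 + 1/43 = -200078/43 ≈ -4653.0)
1/(1/(s + S(72)) - 7693) = 1/(1/(-200078/43 + (68 + 72)) - 7693) = 1/(1/(-200078/43 + 140) - 7693) = 1/(1/(-194058/43) - 7693) = 1/(-43/194058 - 7693) = 1/(-1492888237/194058) = -194058/1492888237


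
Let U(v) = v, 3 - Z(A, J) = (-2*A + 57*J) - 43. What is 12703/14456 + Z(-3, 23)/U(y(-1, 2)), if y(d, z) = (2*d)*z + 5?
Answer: -18360873/14456 ≈ -1270.1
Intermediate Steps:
Z(A, J) = 46 - 57*J + 2*A (Z(A, J) = 3 - ((-2*A + 57*J) - 43) = 3 - (-43 - 2*A + 57*J) = 3 + (43 - 57*J + 2*A) = 46 - 57*J + 2*A)
y(d, z) = 5 + 2*d*z (y(d, z) = 2*d*z + 5 = 5 + 2*d*z)
12703/14456 + Z(-3, 23)/U(y(-1, 2)) = 12703/14456 + (46 - 57*23 + 2*(-3))/(5 + 2*(-1)*2) = 12703*(1/14456) + (46 - 1311 - 6)/(5 - 4) = 12703/14456 - 1271/1 = 12703/14456 - 1271*1 = 12703/14456 - 1271 = -18360873/14456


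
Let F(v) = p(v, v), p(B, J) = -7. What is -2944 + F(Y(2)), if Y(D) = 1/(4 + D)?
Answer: -2951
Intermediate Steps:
F(v) = -7
-2944 + F(Y(2)) = -2944 - 7 = -2951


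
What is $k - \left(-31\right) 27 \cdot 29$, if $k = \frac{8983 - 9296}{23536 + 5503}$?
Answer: $\frac{704863334}{29039} \approx 24273.0$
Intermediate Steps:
$k = - \frac{313}{29039} \approx -0.010779$
$k - \left(-31\right) 27 \cdot 29 = - \frac{313}{29039} - \left(-31\right) 27 \cdot 29 = - \frac{313}{29039} - \left(-837\right) 29 = - \frac{313}{29039} - -24273 = - \frac{313}{29039} + 24273 = \frac{704863334}{29039}$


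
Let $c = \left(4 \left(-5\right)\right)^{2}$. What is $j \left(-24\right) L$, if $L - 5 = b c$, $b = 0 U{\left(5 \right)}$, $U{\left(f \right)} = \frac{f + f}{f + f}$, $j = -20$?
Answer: $2400$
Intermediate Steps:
$U{\left(f \right)} = 1$ ($U{\left(f \right)} = \frac{2 f}{2 f} = 2 f \frac{1}{2 f} = 1$)
$c = 400$ ($c = \left(-20\right)^{2} = 400$)
$b = 0$ ($b = 0 \cdot 1 = 0$)
$L = 5$ ($L = 5 + 0 \cdot 400 = 5 + 0 = 5$)
$j \left(-24\right) L = \left(-20\right) \left(-24\right) 5 = 480 \cdot 5 = 2400$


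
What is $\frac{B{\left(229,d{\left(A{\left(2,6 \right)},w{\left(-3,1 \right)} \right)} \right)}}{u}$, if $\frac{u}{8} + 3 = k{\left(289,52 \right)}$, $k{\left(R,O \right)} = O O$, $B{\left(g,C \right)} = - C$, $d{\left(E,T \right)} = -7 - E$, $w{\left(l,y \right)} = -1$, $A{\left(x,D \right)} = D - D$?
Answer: $\frac{7}{21608} \approx 0.00032395$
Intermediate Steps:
$A{\left(x,D \right)} = 0$
$k{\left(R,O \right)} = O^{2}$
$u = 21608$ ($u = -24 + 8 \cdot 52^{2} = -24 + 8 \cdot 2704 = -24 + 21632 = 21608$)
$\frac{B{\left(229,d{\left(A{\left(2,6 \right)},w{\left(-3,1 \right)} \right)} \right)}}{u} = \frac{\left(-1\right) \left(-7 - 0\right)}{21608} = - (-7 + 0) \frac{1}{21608} = \left(-1\right) \left(-7\right) \frac{1}{21608} = 7 \cdot \frac{1}{21608} = \frac{7}{21608}$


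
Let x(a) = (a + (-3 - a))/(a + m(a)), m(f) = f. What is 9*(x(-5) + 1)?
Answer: 117/10 ≈ 11.700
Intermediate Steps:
x(a) = -3/(2*a) (x(a) = (a + (-3 - a))/(a + a) = -3*1/(2*a) = -3/(2*a))
9*(x(-5) + 1) = 9*(-3/2/(-5) + 1) = 9*(-3/2*(-⅕) + 1) = 9*(3/10 + 1) = 9*(13/10) = 117/10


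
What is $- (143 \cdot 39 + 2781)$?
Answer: $-8358$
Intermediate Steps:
$- (143 \cdot 39 + 2781) = - (5577 + 2781) = \left(-1\right) 8358 = -8358$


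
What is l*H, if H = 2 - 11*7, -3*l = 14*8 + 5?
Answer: 2925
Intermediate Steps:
l = -39 (l = -(14*8 + 5)/3 = -(112 + 5)/3 = -⅓*117 = -39)
H = -75 (H = 2 - 77 = -75)
l*H = -39*(-75) = 2925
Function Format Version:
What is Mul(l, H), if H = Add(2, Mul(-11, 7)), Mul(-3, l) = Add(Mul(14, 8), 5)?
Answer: 2925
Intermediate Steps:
l = -39 (l = Mul(Rational(-1, 3), Add(Mul(14, 8), 5)) = Mul(Rational(-1, 3), Add(112, 5)) = Mul(Rational(-1, 3), 117) = -39)
H = -75 (H = Add(2, -77) = -75)
Mul(l, H) = Mul(-39, -75) = 2925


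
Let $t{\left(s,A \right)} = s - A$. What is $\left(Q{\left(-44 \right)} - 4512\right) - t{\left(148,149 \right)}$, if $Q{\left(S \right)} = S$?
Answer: $-4555$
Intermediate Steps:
$\left(Q{\left(-44 \right)} - 4512\right) - t{\left(148,149 \right)} = \left(-44 - 4512\right) - \left(148 - 149\right) = -4556 - -1 = -4556 + 1 = -4555$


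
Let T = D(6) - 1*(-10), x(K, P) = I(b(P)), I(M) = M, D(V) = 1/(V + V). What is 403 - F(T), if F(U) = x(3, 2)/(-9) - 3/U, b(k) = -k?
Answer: 438949/1089 ≈ 403.08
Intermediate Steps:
D(V) = 1/(2*V)
x(K, P) = -P
T = 121/12 (T = (½)/6 - 1*(-10) = (½)*(⅙) + 10 = 1/12 + 10 = 121/12 ≈ 10.083)
F(U) = 2/9 - 3/U (F(U) = -1*2/(-9) - 3/U = -2*(-⅑) - 3/U = 2/9 - 3/U)
403 - F(T) = 403 - (2/9 - 3/121/12) = 403 - (2/9 - 3*12/121) = 403 - (2/9 - 36/121) = 403 - 1*(-82/1089) = 403 + 82/1089 = 438949/1089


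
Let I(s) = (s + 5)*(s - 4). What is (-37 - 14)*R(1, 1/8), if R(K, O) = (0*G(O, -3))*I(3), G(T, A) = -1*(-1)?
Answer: 0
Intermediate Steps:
G(T, A) = 1
I(s) = (-4 + s)*(5 + s) (I(s) = (5 + s)*(-4 + s) = (-4 + s)*(5 + s))
R(K, O) = 0 (R(K, O) = (0*1)*(-20 + 3 + 3²) = 0*(-20 + 3 + 9) = 0*(-8) = 0)
(-37 - 14)*R(1, 1/8) = (-37 - 14)*0 = -51*0 = 0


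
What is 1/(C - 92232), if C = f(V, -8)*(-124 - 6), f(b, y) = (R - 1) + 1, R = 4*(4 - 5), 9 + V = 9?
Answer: -1/91712 ≈ -1.0904e-5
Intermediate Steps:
V = 0 (V = -9 + 9 = 0)
R = -4 (R = 4*(-1) = -4)
f(b, y) = -4 (f(b, y) = (-4 - 1) + 1 = -5 + 1 = -4)
C = 520 (C = -4*(-124 - 6) = -4*(-130) = 520)
1/(C - 92232) = 1/(520 - 92232) = 1/(-91712) = -1/91712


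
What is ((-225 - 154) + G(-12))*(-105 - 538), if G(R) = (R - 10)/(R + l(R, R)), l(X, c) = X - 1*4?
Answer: 3404685/14 ≈ 2.4319e+5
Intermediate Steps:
l(X, c) = -4 + X (l(X, c) = X - 4 = -4 + X)
G(R) = (-10 + R)/(-4 + 2*R) (G(R) = (R - 10)/(R + (-4 + R)) = (-10 + R)/(-4 + 2*R))
((-225 - 154) + G(-12))*(-105 - 538) = ((-225 - 154) + (-10 - 12)/(2*(-2 - 12)))*(-105 - 538) = (-379 + (½)*(-22)/(-14))*(-643) = (-379 + (½)*(-1/14)*(-22))*(-643) = (-379 + 11/14)*(-643) = -5295/14*(-643) = 3404685/14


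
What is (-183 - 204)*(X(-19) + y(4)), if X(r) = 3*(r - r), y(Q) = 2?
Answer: -774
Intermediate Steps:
X(r) = 0 (X(r) = 3*0 = 0)
(-183 - 204)*(X(-19) + y(4)) = (-183 - 204)*(0 + 2) = -387*2 = -774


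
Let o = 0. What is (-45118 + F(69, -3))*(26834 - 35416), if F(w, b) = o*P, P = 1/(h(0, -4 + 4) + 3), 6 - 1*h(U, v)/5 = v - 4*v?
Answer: 387202676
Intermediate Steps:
h(U, v) = 30 + 15*v (h(U, v) = 30 - 5*(v - 4*v) = 30 - (-15)*v = 30 + 15*v)
P = 1/33 (P = 1/((30 + 15*(-4 + 4)) + 3) = 1/((30 + 15*0) + 3) = 1/((30 + 0) + 3) = 1/(30 + 3) = 1/33 ≈ 0.030303)
F(w, b) = 0 (F(w, b) = 0*(1/33) = 0)
(-45118 + F(69, -3))*(26834 - 35416) = (-45118 + 0)*(26834 - 35416) = -45118*(-8582) = 387202676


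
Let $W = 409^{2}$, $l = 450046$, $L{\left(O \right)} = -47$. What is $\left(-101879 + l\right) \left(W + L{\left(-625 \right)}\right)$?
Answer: $58225360078$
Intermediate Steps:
$W = 167281$
$\left(-101879 + l\right) \left(W + L{\left(-625 \right)}\right) = \left(-101879 + 450046\right) \left(167281 - 47\right) = 348167 \cdot 167234 = 58225360078$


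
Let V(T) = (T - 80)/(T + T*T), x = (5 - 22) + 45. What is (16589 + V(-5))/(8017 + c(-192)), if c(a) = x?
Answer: 66339/32180 ≈ 2.0615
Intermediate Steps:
x = 28 (x = -17 + 45 = 28)
c(a) = 28
V(T) = (-80 + T)/(T + T²)
(16589 + V(-5))/(8017 + c(-192)) = (16589 + (-80 - 5)/((-5)*(1 - 5)))/(8017 + 28) = (16589 - ⅕*(-85)/(-4))/8045 = (16589 - ⅕*(-¼)*(-85))*(1/8045) = (16589 - 17/4)*(1/8045) = (66339/4)*(1/8045) = 66339/32180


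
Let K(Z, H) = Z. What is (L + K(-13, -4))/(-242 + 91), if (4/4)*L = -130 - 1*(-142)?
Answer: 1/151 ≈ 0.0066225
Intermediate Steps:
L = 12 (L = -130 - 1*(-142) = -130 + 142 = 12)
(L + K(-13, -4))/(-242 + 91) = (12 - 13)/(-242 + 91) = -1/(-151) = -1*(-1/151) = 1/151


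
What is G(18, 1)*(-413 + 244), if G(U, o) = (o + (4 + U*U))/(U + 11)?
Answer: -55601/29 ≈ -1917.3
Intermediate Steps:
G(U, o) = (4 + o + U²)/(11 + U) (G(U, o) = (o + (4 + U²))/(11 + U) = (4 + o + U²)/(11 + U))
G(18, 1)*(-413 + 244) = ((4 + 1 + 18²)/(11 + 18))*(-413 + 244) = ((4 + 1 + 324)/29)*(-169) = ((1/29)*329)*(-169) = (329/29)*(-169) = -55601/29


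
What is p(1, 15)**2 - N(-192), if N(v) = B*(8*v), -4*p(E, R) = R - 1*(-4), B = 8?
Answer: 196969/16 ≈ 12311.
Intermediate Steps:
p(E, R) = -1 - R/4 (p(E, R) = -(R - 1*(-4))/4 = -(R + 4)/4 = -(4 + R)/4 = -1 - R/4)
N(v) = 64*v (N(v) = 8*(8*v) = 64*v)
p(1, 15)**2 - N(-192) = (-1 - 1/4*15)**2 - 64*(-192) = (-1 - 15/4)**2 - 1*(-12288) = (-19/4)**2 + 12288 = 361/16 + 12288 = 196969/16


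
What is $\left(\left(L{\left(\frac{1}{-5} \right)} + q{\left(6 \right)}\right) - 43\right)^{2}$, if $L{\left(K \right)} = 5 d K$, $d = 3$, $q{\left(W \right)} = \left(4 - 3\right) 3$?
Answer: $1849$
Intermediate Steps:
$q{\left(W \right)} = 3$ ($q{\left(W \right)} = 1 \cdot 3 = 3$)
$L{\left(K \right)} = 15 K$ ($L{\left(K \right)} = 5 \cdot 3 K = 15 K$)
$\left(\left(L{\left(\frac{1}{-5} \right)} + q{\left(6 \right)}\right) - 43\right)^{2} = \left(\left(\frac{15}{-5} + 3\right) - 43\right)^{2} = \left(\left(15 \left(- \frac{1}{5}\right) + 3\right) - 43\right)^{2} = \left(\left(-3 + 3\right) - 43\right)^{2} = \left(0 - 43\right)^{2} = \left(-43\right)^{2} = 1849$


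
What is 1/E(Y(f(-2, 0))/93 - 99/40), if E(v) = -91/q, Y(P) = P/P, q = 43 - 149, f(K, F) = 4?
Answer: 106/91 ≈ 1.1648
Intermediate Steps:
q = -106
Y(P) = 1
E(v) = 91/106 (E(v) = -91/(-106) = -91*(-1/106) = 91/106)
1/E(Y(f(-2, 0))/93 - 99/40) = 1/(91/106) = 106/91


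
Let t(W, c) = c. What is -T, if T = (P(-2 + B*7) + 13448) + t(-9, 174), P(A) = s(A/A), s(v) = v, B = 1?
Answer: -13623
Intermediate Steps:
P(A) = 1 (P(A) = A/A = 1)
T = 13623 (T = (1 + 13448) + 174 = 13449 + 174 = 13623)
-T = -1*13623 = -13623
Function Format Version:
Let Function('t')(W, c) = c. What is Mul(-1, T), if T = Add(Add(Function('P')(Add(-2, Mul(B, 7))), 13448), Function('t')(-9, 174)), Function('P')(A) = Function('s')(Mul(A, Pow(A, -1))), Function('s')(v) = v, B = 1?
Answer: -13623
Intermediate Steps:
Function('P')(A) = 1 (Function('P')(A) = Mul(A, Pow(A, -1)) = 1)
T = 13623 (T = Add(Add(1, 13448), 174) = Add(13449, 174) = 13623)
Mul(-1, T) = Mul(-1, 13623) = -13623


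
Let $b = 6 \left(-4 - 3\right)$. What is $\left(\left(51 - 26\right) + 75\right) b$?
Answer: $-4200$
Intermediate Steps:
$b = -42$ ($b = 6 \left(-7\right) = -42$)
$\left(\left(51 - 26\right) + 75\right) b = \left(\left(51 - 26\right) + 75\right) \left(-42\right) = \left(25 + 75\right) \left(-42\right) = 100 \left(-42\right) = -4200$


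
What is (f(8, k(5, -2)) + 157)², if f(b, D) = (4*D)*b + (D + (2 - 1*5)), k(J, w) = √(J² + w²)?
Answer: 55297 + 10164*√29 ≈ 1.1003e+5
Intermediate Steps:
f(b, D) = -3 + D + 4*D*b (f(b, D) = 4*D*b + (D + (2 - 5)) = 4*D*b + (D - 3) = 4*D*b + (-3 + D) = -3 + D + 4*D*b)
(f(8, k(5, -2)) + 157)² = ((-3 + √(5² + (-2)²) + 4*√(5² + (-2)²)*8) + 157)² = ((-3 + √(25 + 4) + 4*√(25 + 4)*8) + 157)² = ((-3 + √29 + 4*√29*8) + 157)² = ((-3 + √29 + 32*√29) + 157)² = ((-3 + 33*√29) + 157)² = (154 + 33*√29)²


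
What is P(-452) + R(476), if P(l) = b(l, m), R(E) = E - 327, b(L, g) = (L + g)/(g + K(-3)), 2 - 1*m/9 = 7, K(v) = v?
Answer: 7649/48 ≈ 159.35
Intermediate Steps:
m = -45 (m = 18 - 9*7 = 18 - 63 = -45)
b(L, g) = (L + g)/(-3 + g) (b(L, g) = (L + g)/(g - 3) = (L + g)/(-3 + g))
R(E) = -327 + E
P(l) = 15/16 - l/48 (P(l) = (l - 45)/(-3 - 45) = (-45 + l)/(-48) = -(-45 + l)/48 = 15/16 - l/48)
P(-452) + R(476) = (15/16 - 1/48*(-452)) + (-327 + 476) = (15/16 + 113/12) + 149 = 497/48 + 149 = 7649/48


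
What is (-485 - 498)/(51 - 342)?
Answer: 983/291 ≈ 3.3780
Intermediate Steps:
(-485 - 498)/(51 - 342) = -983/(-291) = -983*(-1/291) = 983/291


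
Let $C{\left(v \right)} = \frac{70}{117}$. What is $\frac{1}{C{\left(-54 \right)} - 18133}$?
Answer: $- \frac{117}{2121491} \approx -5.515 \cdot 10^{-5}$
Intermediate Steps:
$C{\left(v \right)} = \frac{70}{117}$ ($C{\left(v \right)} = 70 \cdot \frac{1}{117} = \frac{70}{117}$)
$\frac{1}{C{\left(-54 \right)} - 18133} = \frac{1}{\frac{70}{117} - 18133} = \frac{1}{- \frac{2121491}{117}} = - \frac{117}{2121491}$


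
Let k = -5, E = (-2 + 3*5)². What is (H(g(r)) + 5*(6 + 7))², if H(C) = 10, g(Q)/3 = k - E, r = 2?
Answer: 5625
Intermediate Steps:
E = 169 (E = (-2 + 15)² = 13² = 169)
g(Q) = -522 (g(Q) = 3*(-5 - 1*169) = 3*(-5 - 169) = 3*(-174) = -522)
(H(g(r)) + 5*(6 + 7))² = (10 + 5*(6 + 7))² = (10 + 5*13)² = (10 + 65)² = 75² = 5625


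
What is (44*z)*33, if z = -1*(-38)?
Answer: 55176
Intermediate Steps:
z = 38
(44*z)*33 = (44*38)*33 = 1672*33 = 55176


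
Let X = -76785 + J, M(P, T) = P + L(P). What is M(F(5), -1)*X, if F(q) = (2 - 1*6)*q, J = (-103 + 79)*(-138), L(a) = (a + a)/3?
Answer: 2449100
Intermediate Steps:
L(a) = 2*a/3 (L(a) = (2*a)*(⅓) = 2*a/3)
J = 3312 (J = -24*(-138) = 3312)
F(q) = -4*q (F(q) = (2 - 6)*q = -4*q)
M(P, T) = 5*P/3 (M(P, T) = P + 2*P/3 = 5*P/3)
X = -73473 (X = -76785 + 3312 = -73473)
M(F(5), -1)*X = (5*(-4*5)/3)*(-73473) = ((5/3)*(-20))*(-73473) = -100/3*(-73473) = 2449100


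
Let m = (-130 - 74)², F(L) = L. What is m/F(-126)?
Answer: -2312/7 ≈ -330.29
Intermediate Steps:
m = 41616 (m = (-204)² = 41616)
m/F(-126) = 41616/(-126) = 41616*(-1/126) = -2312/7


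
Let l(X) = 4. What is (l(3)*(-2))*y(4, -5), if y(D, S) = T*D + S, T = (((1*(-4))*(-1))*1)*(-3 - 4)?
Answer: 936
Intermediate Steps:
T = -28 (T = (-4*(-1)*1)*(-7) = (4*1)*(-7) = 4*(-7) = -28)
y(D, S) = S - 28*D (y(D, S) = -28*D + S = S - 28*D)
(l(3)*(-2))*y(4, -5) = (4*(-2))*(-5 - 28*4) = -8*(-5 - 112) = -8*(-117) = 936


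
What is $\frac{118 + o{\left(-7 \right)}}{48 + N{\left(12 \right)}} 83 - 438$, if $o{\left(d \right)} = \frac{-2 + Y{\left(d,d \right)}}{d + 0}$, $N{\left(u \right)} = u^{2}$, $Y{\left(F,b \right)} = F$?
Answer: $- \frac{519367}{1344} \approx -386.43$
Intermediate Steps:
$o{\left(d \right)} = \frac{-2 + d}{d}$ ($o{\left(d \right)} = \frac{-2 + d}{d + 0} = \frac{-2 + d}{d}$)
$\frac{118 + o{\left(-7 \right)}}{48 + N{\left(12 \right)}} 83 - 438 = \frac{118 + \frac{-2 - 7}{-7}}{48 + 12^{2}} \cdot 83 - 438 = \frac{118 - - \frac{9}{7}}{48 + 144} \cdot 83 - 438 = \frac{118 + \frac{9}{7}}{192} \cdot 83 - 438 = \frac{835}{7} \cdot \frac{1}{192} \cdot 83 - 438 = \frac{835}{1344} \cdot 83 - 438 = \frac{69305}{1344} - 438 = - \frac{519367}{1344}$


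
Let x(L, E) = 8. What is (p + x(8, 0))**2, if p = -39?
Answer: 961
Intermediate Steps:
(p + x(8, 0))**2 = (-39 + 8)**2 = (-31)**2 = 961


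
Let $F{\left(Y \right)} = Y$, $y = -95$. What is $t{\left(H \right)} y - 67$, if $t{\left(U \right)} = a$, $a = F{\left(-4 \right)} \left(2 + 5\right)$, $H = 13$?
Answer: $2593$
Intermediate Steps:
$a = -28$ ($a = - 4 \left(2 + 5\right) = \left(-4\right) 7 = -28$)
$t{\left(U \right)} = -28$
$t{\left(H \right)} y - 67 = \left(-28\right) \left(-95\right) - 67 = 2660 - 67 = 2593$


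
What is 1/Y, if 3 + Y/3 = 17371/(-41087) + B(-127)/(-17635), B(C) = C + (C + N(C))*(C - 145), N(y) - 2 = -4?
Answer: -724569245/11749463781 ≈ -0.061668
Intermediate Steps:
N(y) = -2 (N(y) = 2 - 4 = -2)
B(C) = C + (-145 + C)*(-2 + C) (B(C) = C + (C - 2)*(C - 145) = C + (-2 + C)*(-145 + C) = C + (-145 + C)*(-2 + C))
Y = -11749463781/724569245 (Y = -9 + 3*(17371/(-41087) + (290 + (-127)² - 146*(-127))/(-17635)) = -9 + 3*(17371*(-1/41087) + (290 + 16129 + 18542)*(-1/17635)) = -9 + 3*(-17371/41087 + 34961*(-1/17635)) = -9 + 3*(-17371/41087 - 34961/17635) = -9 + 3*(-1742780192/724569245) = -9 - 5228340576/724569245 = -11749463781/724569245 ≈ -16.216)
1/Y = 1/(-11749463781/724569245) = -724569245/11749463781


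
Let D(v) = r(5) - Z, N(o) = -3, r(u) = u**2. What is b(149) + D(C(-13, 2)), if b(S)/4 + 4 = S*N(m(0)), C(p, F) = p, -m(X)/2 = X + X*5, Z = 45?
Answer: -1824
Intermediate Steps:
m(X) = -12*X (m(X) = -2*(X + X*5) = -2*(X + 5*X) = -12*X)
D(v) = -20 (D(v) = 5**2 - 1*45 = 25 - 45 = -20)
b(S) = -16 - 12*S (b(S) = -16 + 4*(S*(-3)) = -16 + 4*(-3*S) = -16 - 12*S)
b(149) + D(C(-13, 2)) = (-16 - 12*149) - 20 = (-16 - 1788) - 20 = -1804 - 20 = -1824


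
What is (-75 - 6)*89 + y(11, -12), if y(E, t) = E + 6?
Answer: -7192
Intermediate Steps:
y(E, t) = 6 + E
(-75 - 6)*89 + y(11, -12) = (-75 - 6)*89 + (6 + 11) = -81*89 + 17 = -7209 + 17 = -7192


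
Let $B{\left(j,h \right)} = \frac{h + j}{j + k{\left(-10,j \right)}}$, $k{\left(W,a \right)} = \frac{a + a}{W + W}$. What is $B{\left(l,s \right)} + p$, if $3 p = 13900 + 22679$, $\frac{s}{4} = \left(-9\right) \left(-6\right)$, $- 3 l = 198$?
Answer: $\frac{1206857}{99} \approx 12190.0$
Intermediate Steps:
$l = -66$ ($l = \left(- \frac{1}{3}\right) 198 = -66$)
$k{\left(W,a \right)} = \frac{a}{W}$ ($k{\left(W,a \right)} = \frac{2 a}{2 W} = 2 a \frac{1}{2 W} = \frac{a}{W}$)
$s = 216$ ($s = 4 \left(\left(-9\right) \left(-6\right)\right) = 4 \cdot 54 = 216$)
$B{\left(j,h \right)} = \frac{10 \left(h + j\right)}{9 j}$ ($B{\left(j,h \right)} = \frac{h + j}{j + \frac{j}{-10}} = \frac{h + j}{j + j \left(- \frac{1}{10}\right)} = \frac{h + j}{j - \frac{j}{10}} = \frac{h + j}{\frac{9}{10} j} = \left(h + j\right) \frac{10}{9 j} = \frac{10 \left(h + j\right)}{9 j}$)
$p = 12193$ ($p = \frac{13900 + 22679}{3} = \frac{1}{3} \cdot 36579 = 12193$)
$B{\left(l,s \right)} + p = \frac{10 \left(216 - 66\right)}{9 \left(-66\right)} + 12193 = \frac{10}{9} \left(- \frac{1}{66}\right) 150 + 12193 = - \frac{250}{99} + 12193 = \frac{1206857}{99}$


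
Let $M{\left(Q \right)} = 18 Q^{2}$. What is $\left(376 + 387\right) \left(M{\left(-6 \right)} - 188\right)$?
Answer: $350980$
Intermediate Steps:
$\left(376 + 387\right) \left(M{\left(-6 \right)} - 188\right) = \left(376 + 387\right) \left(18 \left(-6\right)^{2} - 188\right) = 763 \left(18 \cdot 36 - 188\right) = 763 \left(648 - 188\right) = 763 \cdot 460 = 350980$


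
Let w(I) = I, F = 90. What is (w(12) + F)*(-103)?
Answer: -10506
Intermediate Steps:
(w(12) + F)*(-103) = (12 + 90)*(-103) = 102*(-103) = -10506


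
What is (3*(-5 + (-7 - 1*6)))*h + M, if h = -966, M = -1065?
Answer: 51099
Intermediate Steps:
(3*(-5 + (-7 - 1*6)))*h + M = (3*(-5 + (-7 - 1*6)))*(-966) - 1065 = (3*(-5 + (-7 - 6)))*(-966) - 1065 = (3*(-5 - 13))*(-966) - 1065 = (3*(-18))*(-966) - 1065 = -54*(-966) - 1065 = 52164 - 1065 = 51099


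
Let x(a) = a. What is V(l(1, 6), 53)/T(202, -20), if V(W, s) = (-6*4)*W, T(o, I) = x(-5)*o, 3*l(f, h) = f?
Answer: 4/505 ≈ 0.0079208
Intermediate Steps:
l(f, h) = f/3
T(o, I) = -5*o
V(W, s) = -24*W
V(l(1, 6), 53)/T(202, -20) = (-8)/((-5*202)) = -24*1/3/(-1010) = -8*(-1/1010) = 4/505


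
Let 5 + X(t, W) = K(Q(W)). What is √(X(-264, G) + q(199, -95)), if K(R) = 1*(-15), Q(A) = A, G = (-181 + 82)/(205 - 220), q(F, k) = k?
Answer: I*√115 ≈ 10.724*I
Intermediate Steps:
G = 33/5 (G = -99/(-15) = -99*(-1/15) = 33/5 ≈ 6.6000)
K(R) = -15
X(t, W) = -20 (X(t, W) = -5 - 15 = -20)
√(X(-264, G) + q(199, -95)) = √(-20 - 95) = √(-115) = I*√115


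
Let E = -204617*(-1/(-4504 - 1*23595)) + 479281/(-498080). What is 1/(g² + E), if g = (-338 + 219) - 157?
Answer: 1272322720/96909966159431 ≈ 1.3129e-5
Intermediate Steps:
g = -276 (g = -119 - 157 = -276)
E = -10489359289/1272322720 (E = -204617*(-1/(-4504 - 23595)) + 479281*(-1/498080) = -204617/((-28099*(-1))) - 43571/45280 = -204617/28099 - 43571/45280 = -10489359289/1272322720 ≈ -8.2443)
1/(g² + E) = 1/((-276)² - 10489359289/1272322720) = 1/(76176 - 10489359289/1272322720) = 1/(96909966159431/1272322720) = 1272322720/96909966159431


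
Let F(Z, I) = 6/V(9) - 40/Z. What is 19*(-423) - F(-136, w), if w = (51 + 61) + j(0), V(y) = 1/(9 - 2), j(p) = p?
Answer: -137348/17 ≈ -8079.3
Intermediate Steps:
V(y) = 1/7
w = 112 (w = (51 + 61) + 0 = 112 + 0 = 112)
F(Z, I) = 42 - 40/Z (F(Z, I) = 6/(1/7) - 40/Z = 6*7 - 40/Z = 42 - 40/Z)
19*(-423) - F(-136, w) = 19*(-423) - (42 - 40/(-136)) = -8037 - (42 - 40*(-1/136)) = -8037 - (42 + 5/17) = -8037 - 1*719/17 = -8037 - 719/17 = -137348/17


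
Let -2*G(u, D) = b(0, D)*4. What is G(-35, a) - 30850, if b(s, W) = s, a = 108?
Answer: -30850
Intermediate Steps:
G(u, D) = 0 (G(u, D) = -0*4 = -½*0 = 0)
G(-35, a) - 30850 = 0 - 30850 = -30850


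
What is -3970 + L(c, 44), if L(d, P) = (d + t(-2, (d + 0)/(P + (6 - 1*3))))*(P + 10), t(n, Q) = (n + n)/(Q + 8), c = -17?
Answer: -1764944/359 ≈ -4916.3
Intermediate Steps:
t(n, Q) = 2*n/(8 + Q) (t(n, Q) = (2*n)/(8 + Q) = 2*n/(8 + Q))
L(d, P) = (10 + P)*(d - 4/(8 + d/(3 + P))) (L(d, P) = (d + 2*(-2)/(8 + (d + 0)/(P + (6 - 1*3))))*(P + 10) = (d + 2*(-2)/(8 + d/(P + (6 - 3))))*(10 + P) = (d + 2*(-2)/(8 + d/(P + 3)))*(10 + P) = (d + 2*(-2)/(8 + d/(3 + P)))*(10 + P) = (d - 4/(8 + d/(3 + P)))*(10 + P) = (10 + P)*(d - 4/(8 + d/(3 + P))))
-3970 + L(c, 44) = -3970 + (-120 - 40*44 - 4*44*(3 + 44) - 17*(10 + 44)*(24 - 17 + 8*44))/(24 - 17 + 8*44) = -3970 + (-120 - 1760 - 4*44*47 - 17*54*(24 - 17 + 352))/(24 - 17 + 352) = -3970 + (-120 - 1760 - 8272 - 17*54*359)/359 = -3970 + (-120 - 1760 - 8272 - 329562)/359 = -3970 + (1/359)*(-339714) = -3970 - 339714/359 = -1764944/359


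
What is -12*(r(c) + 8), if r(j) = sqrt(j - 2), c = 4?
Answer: -96 - 12*sqrt(2) ≈ -112.97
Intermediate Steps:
r(j) = sqrt(-2 + j)
-12*(r(c) + 8) = -12*(sqrt(-2 + 4) + 8) = -12*(sqrt(2) + 8) = -12*(8 + sqrt(2)) = -96 - 12*sqrt(2)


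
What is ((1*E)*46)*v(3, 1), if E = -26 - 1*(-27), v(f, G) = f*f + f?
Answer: 552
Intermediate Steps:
v(f, G) = f + f² (v(f, G) = f² + f = f + f²)
E = 1 (E = -26 + 27 = 1)
((1*E)*46)*v(3, 1) = ((1*1)*46)*(3*(1 + 3)) = (1*46)*(3*4) = 46*12 = 552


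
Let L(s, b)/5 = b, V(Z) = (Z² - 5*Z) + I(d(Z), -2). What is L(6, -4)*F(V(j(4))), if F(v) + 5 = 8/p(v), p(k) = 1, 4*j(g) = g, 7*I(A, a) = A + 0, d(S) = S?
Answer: -60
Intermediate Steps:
I(A, a) = A/7 (I(A, a) = (A + 0)/7 = A/7)
j(g) = g/4
V(Z) = Z² - 34*Z/7 (V(Z) = (Z² - 5*Z) + Z/7 = Z² - 34*Z/7)
F(v) = 3 (F(v) = -5 + 8/1 = -5 + 8*1 = -5 + 8 = 3)
L(s, b) = 5*b
L(6, -4)*F(V(j(4))) = (5*(-4))*3 = -20*3 = -60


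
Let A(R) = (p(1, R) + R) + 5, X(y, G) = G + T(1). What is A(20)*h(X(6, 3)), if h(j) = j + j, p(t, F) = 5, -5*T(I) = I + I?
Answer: 156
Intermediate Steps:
T(I) = -2*I/5 (T(I) = -(I + I)/5 = -2*I/5)
X(y, G) = -2/5 + G (X(y, G) = G - 2/5*1 = G - 2/5 = -2/5 + G)
h(j) = 2*j
A(R) = 10 + R (A(R) = (5 + R) + 5 = 10 + R)
A(20)*h(X(6, 3)) = (10 + 20)*(2*(-2/5 + 3)) = 30*(2*(13/5)) = 30*(26/5) = 156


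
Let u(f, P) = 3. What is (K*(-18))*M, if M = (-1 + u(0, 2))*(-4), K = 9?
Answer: 1296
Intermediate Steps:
M = -8 (M = (-1 + 3)*(-4) = 2*(-4) = -8)
(K*(-18))*M = (9*(-18))*(-8) = -162*(-8) = 1296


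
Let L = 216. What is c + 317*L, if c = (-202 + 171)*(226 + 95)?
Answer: 58521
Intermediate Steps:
c = -9951 (c = -31*321 = -9951)
c + 317*L = -9951 + 317*216 = -9951 + 68472 = 58521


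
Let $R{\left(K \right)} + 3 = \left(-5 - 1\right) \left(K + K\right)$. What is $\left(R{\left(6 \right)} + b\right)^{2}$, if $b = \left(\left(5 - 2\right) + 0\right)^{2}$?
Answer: $4356$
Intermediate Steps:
$R{\left(K \right)} = -3 - 12 K$ ($R{\left(K \right)} = -3 + \left(-5 - 1\right) \left(K + K\right) = -3 - 6 \cdot 2 K = -3 - 12 K$)
$b = 9$ ($b = \left(3 + 0\right)^{2} = 3^{2} = 9$)
$\left(R{\left(6 \right)} + b\right)^{2} = \left(\left(-3 - 72\right) + 9\right)^{2} = \left(-75 + 9\right)^{2} = \left(-66\right)^{2} = 4356$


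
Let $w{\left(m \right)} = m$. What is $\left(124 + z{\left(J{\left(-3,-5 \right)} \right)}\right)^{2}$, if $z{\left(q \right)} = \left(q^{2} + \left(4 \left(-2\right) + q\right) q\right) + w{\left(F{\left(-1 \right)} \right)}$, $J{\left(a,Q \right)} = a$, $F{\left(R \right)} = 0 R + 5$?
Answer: $29241$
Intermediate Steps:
$F{\left(R \right)} = 5$ ($F{\left(R \right)} = 0 + 5 = 5$)
$z{\left(q \right)} = 5 + q^{2} + q \left(-8 + q\right)$ ($z{\left(q \right)} = \left(q^{2} + \left(4 \left(-2\right) + q\right) q\right) + 5 = \left(q^{2} + \left(-8 + q\right) q\right) + 5 = \left(q^{2} + q \left(-8 + q\right)\right) + 5 = 5 + q^{2} + q \left(-8 + q\right)$)
$\left(124 + z{\left(J{\left(-3,-5 \right)} \right)}\right)^{2} = \left(124 + \left(5 - -24 + 2 \left(-3\right)^{2}\right)\right)^{2} = \left(124 + \left(5 + 24 + 2 \cdot 9\right)\right)^{2} = \left(124 + \left(5 + 24 + 18\right)\right)^{2} = \left(124 + 47\right)^{2} = 171^{2} = 29241$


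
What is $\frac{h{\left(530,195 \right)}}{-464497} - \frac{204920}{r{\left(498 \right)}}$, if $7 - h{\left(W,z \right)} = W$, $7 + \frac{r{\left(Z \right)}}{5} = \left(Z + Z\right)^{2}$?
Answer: $- \frac{169891049}{4227387197} \approx -0.040188$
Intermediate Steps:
$r{\left(Z \right)} = -35 + 20 Z^{2}$ ($r{\left(Z \right)} = -35 + 5 \left(Z + Z\right)^{2} = -35 + 5 \left(2 Z\right)^{2} = -35 + 5 \cdot 4 Z^{2} = -35 + 20 Z^{2}$)
$h{\left(W,z \right)} = 7 - W$
$\frac{h{\left(530,195 \right)}}{-464497} - \frac{204920}{r{\left(498 \right)}} = \frac{7 - 530}{-464497} - \frac{204920}{-35 + 20 \cdot 498^{2}} = \left(7 - 530\right) \left(- \frac{1}{464497}\right) - \frac{204920}{-35 + 20 \cdot 248004} = \left(-523\right) \left(- \frac{1}{464497}\right) - \frac{204920}{-35 + 4960080} = \frac{523}{464497} - \frac{204920}{4960045} = \frac{523}{464497} - \frac{376}{9101} = - \frac{169891049}{4227387197}$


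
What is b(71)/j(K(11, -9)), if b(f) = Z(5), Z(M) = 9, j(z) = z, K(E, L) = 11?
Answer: 9/11 ≈ 0.81818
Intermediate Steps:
b(f) = 9
b(71)/j(K(11, -9)) = 9/11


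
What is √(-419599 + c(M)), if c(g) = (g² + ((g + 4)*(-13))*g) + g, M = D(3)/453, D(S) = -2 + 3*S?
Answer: 10*I*√861056535/453 ≈ 647.77*I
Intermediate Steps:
M = 7/453 (M = (-2 + 3*3)/453 = (-2 + 9)*(1/453) = 7*(1/453) = 7/453 ≈ 0.015453)
c(g) = g + g² + g*(-52 - 13*g) (c(g) = (g² + ((4 + g)*(-13))*g) + g = (g² + (-52 - 13*g)*g) + g = (g² + g*(-52 - 13*g)) + g = g + g² + g*(-52 - 13*g))
√(-419599 + c(M)) = √(-419599 - 3*7/453*(17 + 4*(7/453))) = √(-419599 - 3*7/453*(17 + 28/453)) = √(-419599 - 3*7/453*7729/453) = √(-419599 - 54103/68403) = √(-28701884500/68403) = 10*I*√861056535/453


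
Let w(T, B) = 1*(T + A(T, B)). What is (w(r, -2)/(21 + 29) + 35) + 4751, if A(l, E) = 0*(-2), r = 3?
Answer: 239303/50 ≈ 4786.1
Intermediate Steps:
A(l, E) = 0
w(T, B) = T (w(T, B) = 1*(T + 0) = 1*T = T)
(w(r, -2)/(21 + 29) + 35) + 4751 = (3/(21 + 29) + 35) + 4751 = (3/50 + 35) + 4751 = 1753/50 + 4751 = 239303/50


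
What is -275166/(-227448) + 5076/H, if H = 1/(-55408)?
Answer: -3553887721801/12636 ≈ -2.8125e+8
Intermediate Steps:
H = -1/55408 ≈ -1.8048e-5
-275166/(-227448) + 5076/H = -275166/(-227448) + 5076/(-1/55408) = -275166*(-1/227448) + 5076*(-55408) = 15287/12636 - 281251008 = -3553887721801/12636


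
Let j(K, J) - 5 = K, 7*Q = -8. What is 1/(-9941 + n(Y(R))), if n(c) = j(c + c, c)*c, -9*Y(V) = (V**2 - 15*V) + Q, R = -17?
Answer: -3969/11772829 ≈ -0.00033713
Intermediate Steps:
Q = -8/7 (Q = (1/7)*(-8) = -8/7 ≈ -1.1429)
j(K, J) = 5 + K
Y(V) = 8/63 - V**2/9 + 5*V/3 (Y(V) = -((V**2 - 15*V) - 8/7)/9 = -(-8/7 + V**2 - 15*V)/9 = 8/63 - V**2/9 + 5*V/3)
n(c) = c*(5 + 2*c) (n(c) = (5 + (c + c))*c = (5 + 2*c)*c = c*(5 + 2*c))
1/(-9941 + n(Y(R))) = 1/(-9941 + (8/63 - 1/9*(-17)**2 + (5/3)*(-17))*(5 + 2*(8/63 - 1/9*(-17)**2 + (5/3)*(-17)))) = 1/(-9941 + (8/63 - 1/9*289 - 85/3)*(5 + 2*(8/63 - 1/9*289 - 85/3))) = 1/(-9941 + (8/63 - 289/9 - 85/3)*(5 + 2*(8/63 - 289/9 - 85/3))) = 1/(-9941 - 3800*(5 + 2*(-3800/63))/63) = 1/(-9941 - 3800*(5 - 7600/63)/63) = 1/(-9941 - 3800/63*(-7285/63)) = 1/(-9941 + 27683000/3969) = 1/(-11772829/3969) = -3969/11772829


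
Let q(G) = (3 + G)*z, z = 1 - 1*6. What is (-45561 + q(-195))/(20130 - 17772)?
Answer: -14867/786 ≈ -18.915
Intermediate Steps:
z = -5 (z = 1 - 6 = -5)
q(G) = -15 - 5*G (q(G) = (3 + G)*(-5) = -15 - 5*G)
(-45561 + q(-195))/(20130 - 17772) = (-45561 + (-15 - 5*(-195)))/(20130 - 17772) = (-45561 + (-15 + 975))/2358 = (-45561 + 960)*(1/2358) = -44601*1/2358 = -14867/786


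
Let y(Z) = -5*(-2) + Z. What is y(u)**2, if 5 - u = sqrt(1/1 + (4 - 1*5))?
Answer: 225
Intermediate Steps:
u = 5 (u = 5 - sqrt(1/1 + (4 - 1*5)) = 5 - sqrt(1 + (4 - 5)) = 5 - sqrt(1 - 1) = 5 - sqrt(0) = 5 - 1*0 = 5 + 0 = 5)
y(Z) = 10 + Z
y(u)**2 = (10 + 5)**2 = 15**2 = 225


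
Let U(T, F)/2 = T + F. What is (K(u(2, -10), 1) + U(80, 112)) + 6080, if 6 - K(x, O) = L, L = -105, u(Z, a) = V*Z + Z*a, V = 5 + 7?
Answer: 6575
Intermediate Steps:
V = 12
u(Z, a) = 12*Z + Z*a
U(T, F) = 2*F + 2*T (U(T, F) = 2*(T + F) = 2*(F + T) = 2*F + 2*T)
K(x, O) = 111 (K(x, O) = 6 - 1*(-105) = 6 + 105 = 111)
(K(u(2, -10), 1) + U(80, 112)) + 6080 = (111 + (2*112 + 2*80)) + 6080 = (111 + (224 + 160)) + 6080 = (111 + 384) + 6080 = 495 + 6080 = 6575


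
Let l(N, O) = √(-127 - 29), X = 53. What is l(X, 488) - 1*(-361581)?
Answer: 361581 + 2*I*√39 ≈ 3.6158e+5 + 12.49*I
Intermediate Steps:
l(N, O) = 2*I*√39 (l(N, O) = √(-156) = 2*I*√39)
l(X, 488) - 1*(-361581) = 2*I*√39 - 1*(-361581) = 2*I*√39 + 361581 = 361581 + 2*I*√39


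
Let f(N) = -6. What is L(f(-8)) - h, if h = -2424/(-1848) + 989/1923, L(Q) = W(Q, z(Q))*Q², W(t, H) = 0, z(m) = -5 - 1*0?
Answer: -270376/148071 ≈ -1.8260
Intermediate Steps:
z(m) = -5 (z(m) = -5 + 0 = -5)
L(Q) = 0 (L(Q) = 0*Q² = 0)
h = 270376/148071 (h = -2424*(-1/1848) + 989*(1/1923) = 101/77 + 989/1923 = 270376/148071 ≈ 1.8260)
L(f(-8)) - h = 0 - 1*270376/148071 = 0 - 270376/148071 = -270376/148071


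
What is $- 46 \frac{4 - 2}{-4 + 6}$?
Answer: $-46$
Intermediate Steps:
$- 46 \frac{4 - 2}{-4 + 6} = - 46 \cdot \frac{2}{2} = - 46 \cdot 2 \cdot \frac{1}{2} = \left(-46\right) 1 = -46$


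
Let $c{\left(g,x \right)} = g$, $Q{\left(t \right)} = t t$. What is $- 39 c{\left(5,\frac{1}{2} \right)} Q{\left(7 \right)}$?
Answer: $-9555$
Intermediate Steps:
$Q{\left(t \right)} = t^{2}$
$- 39 c{\left(5,\frac{1}{2} \right)} Q{\left(7 \right)} = \left(-39\right) 5 \cdot 7^{2} = \left(-195\right) 49 = -9555$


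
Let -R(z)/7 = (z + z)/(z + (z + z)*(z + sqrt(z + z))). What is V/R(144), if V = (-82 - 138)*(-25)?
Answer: -794750/7 - 66000*sqrt(2)/7 ≈ -1.2687e+5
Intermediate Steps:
V = 5500 (V = -220*(-25) = 5500)
R(z) = -14*z/(z + 2*z*(z + sqrt(2)*sqrt(z))) (R(z) = -7*(z + z)/(z + (z + z)*(z + sqrt(z + z))) = -7*2*z/(z + (2*z)*(z + sqrt(2*z))) = -7*2*z/(z + (2*z)*(z + sqrt(2)*sqrt(z))) = -7*2*z/(z + 2*z*(z + sqrt(2)*sqrt(z))) = -14*z/(z + 2*z*(z + sqrt(2)*sqrt(z))))
V/R(144) = 5500/((-14*144/(144 + 2*144**2 + 2*sqrt(2)*144**(3/2)))) = 5500/((-14*144/(144 + 2*20736 + 2*sqrt(2)*1728))) = 5500/((-14*144/(144 + 41472 + 3456*sqrt(2)))) = 5500/((-14*144/(41616 + 3456*sqrt(2)))) = 5500/((-2016/(41616 + 3456*sqrt(2)))) = 5500*(-289/14 - 12*sqrt(2)/7) = -794750/7 - 66000*sqrt(2)/7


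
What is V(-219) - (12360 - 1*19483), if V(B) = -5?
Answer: 7118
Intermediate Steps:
V(-219) - (12360 - 1*19483) = -5 - (12360 - 1*19483) = -5 - (12360 - 19483) = -5 - 1*(-7123) = -5 + 7123 = 7118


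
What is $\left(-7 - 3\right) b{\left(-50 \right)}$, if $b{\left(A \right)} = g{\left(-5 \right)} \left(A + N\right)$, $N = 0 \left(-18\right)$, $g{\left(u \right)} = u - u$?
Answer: $0$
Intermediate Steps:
$g{\left(u \right)} = 0$
$N = 0$
$b{\left(A \right)} = 0$ ($b{\left(A \right)} = 0 \left(A + 0\right) = 0 A = 0$)
$\left(-7 - 3\right) b{\left(-50 \right)} = \left(-7 - 3\right) 0 = \left(-10\right) 0 = 0$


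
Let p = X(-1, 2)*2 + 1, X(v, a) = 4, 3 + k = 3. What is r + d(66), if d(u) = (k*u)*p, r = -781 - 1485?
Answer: -2266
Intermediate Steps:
k = 0 (k = -3 + 3 = 0)
r = -2266
p = 9 (p = 4*2 + 1 = 8 + 1 = 9)
d(u) = 0 (d(u) = (0*u)*9 = 0*9 = 0)
r + d(66) = -2266 + 0 = -2266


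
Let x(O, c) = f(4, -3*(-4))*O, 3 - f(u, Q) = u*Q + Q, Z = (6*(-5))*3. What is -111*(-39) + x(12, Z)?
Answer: 3645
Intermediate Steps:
Z = -90 (Z = -30*3 = -90)
f(u, Q) = 3 - Q - Q*u (f(u, Q) = 3 - (u*Q + Q) = 3 - (Q*u + Q) = 3 - (Q + Q*u) = 3 + (-Q - Q*u) = 3 - Q - Q*u)
x(O, c) = -57*O (x(O, c) = (3 - (-3)*(-4) - 1*(-3*(-4))*4)*O = (3 - 1*12 - 1*12*4)*O = (3 - 12 - 48)*O = -57*O)
-111*(-39) + x(12, Z) = -111*(-39) - 57*12 = 4329 - 684 = 3645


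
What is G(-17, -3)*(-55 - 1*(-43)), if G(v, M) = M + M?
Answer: 72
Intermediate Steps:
G(v, M) = 2*M
G(-17, -3)*(-55 - 1*(-43)) = (2*(-3))*(-55 - 1*(-43)) = -6*(-55 + 43) = -6*(-12) = 72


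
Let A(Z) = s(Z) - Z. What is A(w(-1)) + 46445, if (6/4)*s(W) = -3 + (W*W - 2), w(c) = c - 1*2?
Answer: 139352/3 ≈ 46451.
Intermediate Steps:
w(c) = -2 + c (w(c) = c - 2 = -2 + c)
s(W) = -10/3 + 2*W²/3 (s(W) = 2*(-3 + (W*W - 2))/3 = 2*(-3 + (W² - 2))/3 = 2*(-3 + (-2 + W²))/3 = 2*(-5 + W²)/3 = -10/3 + 2*W²/3)
A(Z) = -10/3 - Z + 2*Z²/3 (A(Z) = (-10/3 + 2*Z²/3) - Z = -10/3 - Z + 2*Z²/3)
A(w(-1)) + 46445 = (-10/3 - (-2 - 1) + 2*(-2 - 1)²/3) + 46445 = (-10/3 - 1*(-3) + (⅔)*(-3)²) + 46445 = (-10/3 + 3 + (⅔)*9) + 46445 = (-10/3 + 3 + 6) + 46445 = 17/3 + 46445 = 139352/3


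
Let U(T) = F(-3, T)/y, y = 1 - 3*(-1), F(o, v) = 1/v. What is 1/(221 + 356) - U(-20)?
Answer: 657/46160 ≈ 0.014233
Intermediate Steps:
F(o, v) = 1/v
y = 4 (y = 1 + 3 = 4)
U(T) = 1/(4*T) (U(T) = 1/(T*4) = (1/4)/T = 1/(4*T))
1/(221 + 356) - U(-20) = 1/(221 + 356) - 1/(4*(-20)) = 1/577 - (-1)/(4*20) = 1/577 - 1*(-1/80) = 1/577 + 1/80 = 657/46160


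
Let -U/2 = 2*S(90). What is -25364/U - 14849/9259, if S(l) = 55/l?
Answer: 1056640403/101849 ≈ 10375.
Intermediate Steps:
U = -22/9 (U = -4*55/90 = -4*55*(1/90) = -4*11/18 = -2*11/9 = -22/9 ≈ -2.4444)
-25364/U - 14849/9259 = -25364/(-22/9) - 14849/9259 = -25364*(-9/22) - 14849*1/9259 = 114138/11 - 14849/9259 = 1056640403/101849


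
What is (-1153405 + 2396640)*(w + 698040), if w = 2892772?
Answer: 4464223156820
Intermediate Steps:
(-1153405 + 2396640)*(w + 698040) = (-1153405 + 2396640)*(2892772 + 698040) = 1243235*3590812 = 4464223156820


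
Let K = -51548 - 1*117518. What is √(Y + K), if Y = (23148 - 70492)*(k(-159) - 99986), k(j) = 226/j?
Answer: √119671036850454/159 ≈ 68801.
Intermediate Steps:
Y = 752674912000/159 (Y = (23148 - 70492)*(226/(-159) - 99986) = -47344*(226*(-1/159) - 99986) = -47344*(-226/159 - 99986) = -47344*(-15898000/159) = 752674912000/159 ≈ 4.7338e+9)
K = -169066 (K = -51548 - 117518 = -169066)
√(Y + K) = √(752674912000/159 - 169066) = √(752648030506/159) = √119671036850454/159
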